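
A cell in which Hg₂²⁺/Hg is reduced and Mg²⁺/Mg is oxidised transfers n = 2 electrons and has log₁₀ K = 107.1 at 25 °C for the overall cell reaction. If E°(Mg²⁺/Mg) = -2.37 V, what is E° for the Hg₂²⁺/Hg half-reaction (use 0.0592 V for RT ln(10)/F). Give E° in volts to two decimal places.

E°cell = (0.0592/n)·log K = (0.0592/2)(107.1) = +3.170 V.
Since Hg₂²⁺/Hg is the cathode and Mg²⁺/Mg the anode, E°cell = E°(Hg₂²⁺/Hg) − E°(Mg²⁺/Mg).
So E°(Hg₂²⁺/Hg) = E°cell + E°(Mg²⁺/Mg) = +3.170 + (-2.37) = +0.80 V.

+0.80 V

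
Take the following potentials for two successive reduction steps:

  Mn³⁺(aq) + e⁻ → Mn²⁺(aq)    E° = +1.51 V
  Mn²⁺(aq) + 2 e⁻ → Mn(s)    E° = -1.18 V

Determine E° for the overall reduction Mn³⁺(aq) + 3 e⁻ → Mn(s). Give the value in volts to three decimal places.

-0.283 V

Adding the free-energy changes (−nFE°) of the two steps gives −n₃FE°₃ = −n₁FE°₁ − n₂FE°₂.
E°₃ = (1×+1.51 + 2×-1.18) / 3 = (-0.850) / 3 = -0.283 V.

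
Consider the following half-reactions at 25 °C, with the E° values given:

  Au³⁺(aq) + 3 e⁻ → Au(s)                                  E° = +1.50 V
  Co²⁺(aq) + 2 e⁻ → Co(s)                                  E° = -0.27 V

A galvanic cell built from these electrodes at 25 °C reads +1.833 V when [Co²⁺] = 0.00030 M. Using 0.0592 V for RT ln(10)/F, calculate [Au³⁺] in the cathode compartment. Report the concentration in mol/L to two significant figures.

Au³⁺/Au is the cathode, Co²⁺/Co the anode: E°cell = +1.77 V, n = 6.
Overall reaction: 2 Au³⁺(aq) + 3 Co(s) → 2 Au(s) + 3 Co²⁺(aq); Q = [Co²⁺]^3/[Au³⁺]^2.
From E = E° − (0.0592/n) log Q: log Q = (E° − E)·n/0.0592 = (+1.77 − (+1.833))·6/0.0592 = -6.3851.
So 2·log[Au³⁺] = 3·log(0.0003) − log Q = -10.5686 − (-6.3851) = -4.1835; log[Au³⁺] = -4.1835 / 2 = -2.0918; [Au³⁺] = 10^(-2.0918) ≈ 0.0081 M.

0.0081 M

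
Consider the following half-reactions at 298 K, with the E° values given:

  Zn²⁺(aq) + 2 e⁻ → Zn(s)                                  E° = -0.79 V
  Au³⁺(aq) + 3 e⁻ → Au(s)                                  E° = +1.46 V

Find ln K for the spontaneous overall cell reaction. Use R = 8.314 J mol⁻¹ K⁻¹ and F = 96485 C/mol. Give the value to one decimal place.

525.7

Cathode: Au³⁺/Au; anode: Zn²⁺/Zn. E°cell = (+1.46) − (-0.79) = +2.25 V, with n = 6.
ΔG° = −nFE° = −RT ln K, so ln K = nFE°/(RT) = (6)(96485)(+2.25) / ((8.314)(298)) = 525.735.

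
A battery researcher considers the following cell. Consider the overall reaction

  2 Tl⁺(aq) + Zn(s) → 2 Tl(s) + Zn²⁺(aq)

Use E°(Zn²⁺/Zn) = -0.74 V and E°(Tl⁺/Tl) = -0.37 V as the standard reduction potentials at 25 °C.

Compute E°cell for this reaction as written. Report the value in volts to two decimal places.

+0.37 V

The Tl⁺/Tl couple has the higher reduction potential, so it is the cathode; Zn²⁺/Zn is oxidised at the anode.
E°cell = E°(cathode) − E°(anode) = (-0.37) − (-0.74) = +0.37 V.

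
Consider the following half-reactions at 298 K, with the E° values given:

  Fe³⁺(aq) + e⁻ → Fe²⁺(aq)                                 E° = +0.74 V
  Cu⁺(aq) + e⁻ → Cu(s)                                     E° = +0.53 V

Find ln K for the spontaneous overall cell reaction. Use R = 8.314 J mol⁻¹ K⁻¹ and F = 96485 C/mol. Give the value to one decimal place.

8.2

Cathode: Fe³⁺/Fe²⁺; anode: Cu⁺/Cu. E°cell = (+0.74) − (+0.53) = +0.21 V, with n = 1.
ΔG° = −nFE° = −RT ln K, so ln K = nFE°/(RT) = (1)(96485)(+0.21) / ((8.314)(298)) = 8.178.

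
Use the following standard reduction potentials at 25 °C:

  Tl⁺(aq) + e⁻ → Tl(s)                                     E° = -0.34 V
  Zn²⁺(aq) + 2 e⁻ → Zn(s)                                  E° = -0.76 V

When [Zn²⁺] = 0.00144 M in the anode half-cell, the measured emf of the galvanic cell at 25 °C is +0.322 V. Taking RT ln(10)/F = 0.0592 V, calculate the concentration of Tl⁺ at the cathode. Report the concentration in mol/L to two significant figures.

Tl⁺/Tl is the cathode, Zn²⁺/Zn the anode: E°cell = +0.42 V, n = 2.
Overall reaction: 2 Tl⁺(aq) + Zn(s) → 2 Tl(s) + Zn²⁺(aq); Q = [Zn²⁺]^1/[Tl⁺]^2.
From E = E° − (0.0592/n) log Q: log Q = (E° − E)·n/0.0592 = (+0.42 − (+0.322))·2/0.0592 = 3.3108.
So 2·log[Tl⁺] = 1·log(0.00144) − log Q = -2.8416 − (3.3108) = -6.1524; log[Tl⁺] = -6.1524 / 2 = -3.0762; [Tl⁺] = 10^(-3.0762) ≈ 0.00084 M.

0.00084 M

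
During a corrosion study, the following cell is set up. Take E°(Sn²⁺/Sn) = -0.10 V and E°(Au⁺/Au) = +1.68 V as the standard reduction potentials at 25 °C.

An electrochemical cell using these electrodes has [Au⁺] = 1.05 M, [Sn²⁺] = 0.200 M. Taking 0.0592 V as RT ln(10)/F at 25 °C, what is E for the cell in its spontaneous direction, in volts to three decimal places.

Au⁺/Au is the cathode (higher E°), Sn²⁺/Sn the anode: E°cell = +1.68 − (-0.10) = +1.78 V, n = 2.
Overall: 2 Au⁺(aq) + Sn(s) → 2 Au(s) + Sn²⁺(aq)
Q = [Sn²⁺] / ([Au⁺]^2); log Q = -0.741.
E = E° − (0.0592/n) log Q = +1.78 − (0.0592/2)(-0.741) = +1.802 V.

+1.802 V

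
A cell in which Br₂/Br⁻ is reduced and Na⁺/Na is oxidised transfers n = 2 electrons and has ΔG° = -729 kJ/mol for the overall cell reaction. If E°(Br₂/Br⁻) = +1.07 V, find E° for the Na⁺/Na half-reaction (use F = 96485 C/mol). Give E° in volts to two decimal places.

-2.71 V

E°cell = −ΔG°/(nF) = −(-729×10³)/((2)(96485)) = +3.778 V.
Since Br₂/Br⁻ is the cathode and Na⁺/Na the anode, E°cell = E°(Br₂/Br⁻) − E°(Na⁺/Na).
So E°(Na⁺/Na) = E°(Br₂/Br⁻) − E°cell = (+1.07) − (+3.778) = -2.71 V.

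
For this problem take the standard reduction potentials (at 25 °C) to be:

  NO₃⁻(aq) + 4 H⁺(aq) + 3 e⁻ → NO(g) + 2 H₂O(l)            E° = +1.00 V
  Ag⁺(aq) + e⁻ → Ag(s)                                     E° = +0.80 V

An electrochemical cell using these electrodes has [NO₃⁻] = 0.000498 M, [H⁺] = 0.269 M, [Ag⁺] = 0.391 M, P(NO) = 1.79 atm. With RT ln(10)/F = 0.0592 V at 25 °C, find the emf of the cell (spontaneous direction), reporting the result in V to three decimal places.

NO₃⁻/NO is the cathode (higher E°), Ag⁺/Ag the anode: E°cell = +1.00 − (+0.80) = +0.20 V, n = 3.
Overall: NO₃⁻(aq) + 4 H⁺(aq) + 3 Ag(s) → NO(g) + 2 H₂O(l) + 3 Ag⁺(aq)
Q = P(NO)·[Ag⁺]^3 / ([NO₃⁻]·[H⁺]^4); log Q = 4.613.
E = E° − (0.0592/n) log Q = +0.20 − (0.0592/3)(4.613) = +0.109 V.

+0.109 V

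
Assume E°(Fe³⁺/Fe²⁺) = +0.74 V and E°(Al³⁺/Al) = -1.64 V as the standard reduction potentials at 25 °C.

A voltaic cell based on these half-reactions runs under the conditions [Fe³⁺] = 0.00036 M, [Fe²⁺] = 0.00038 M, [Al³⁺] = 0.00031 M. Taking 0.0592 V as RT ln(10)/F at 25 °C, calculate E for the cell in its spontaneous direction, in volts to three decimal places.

+2.448 V

Fe³⁺/Fe²⁺ is the cathode (higher E°), Al³⁺/Al the anode: E°cell = +0.74 − (-1.64) = +2.38 V, n = 3.
Overall: 3 Fe³⁺(aq) + Al(s) → 3 Fe²⁺(aq) + Al³⁺(aq)
Q = [Fe²⁺]^3·[Al³⁺] / ([Fe³⁺]^3); log Q = -3.438.
E = E° − (0.0592/n) log Q = +2.38 − (0.0592/3)(-3.438) = +2.448 V.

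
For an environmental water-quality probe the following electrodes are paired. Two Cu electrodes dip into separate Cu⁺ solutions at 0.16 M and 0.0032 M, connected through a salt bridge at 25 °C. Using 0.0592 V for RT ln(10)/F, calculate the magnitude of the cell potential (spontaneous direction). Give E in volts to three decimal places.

+0.101 V

For a concentration cell E°cell = 0. The 0.16 M side is the cathode (reduction is favoured where [Cu⁺] is higher).
With n = 1, E = −(0.0592/1) log([Cu⁺]ₐₙ/[Cu⁺]꜀ₐₜ) = −(0.0592/1) log(0.0032/0.16) = −(0.0592/1)(-1.699) = +0.101 V.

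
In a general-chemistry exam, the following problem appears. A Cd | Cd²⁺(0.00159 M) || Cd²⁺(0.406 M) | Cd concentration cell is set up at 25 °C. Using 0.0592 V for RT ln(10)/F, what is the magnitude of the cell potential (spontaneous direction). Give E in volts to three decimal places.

For a concentration cell E°cell = 0. The 0.406 M side is the cathode (reduction is favoured where [Cd²⁺] is higher).
With n = 2, E = −(0.0592/2) log([Cd²⁺]ₐₙ/[Cd²⁺]꜀ₐₜ) = −(0.0592/2) log(0.00159/0.406) = −(0.0592/2)(-2.407) = +0.071 V.

+0.071 V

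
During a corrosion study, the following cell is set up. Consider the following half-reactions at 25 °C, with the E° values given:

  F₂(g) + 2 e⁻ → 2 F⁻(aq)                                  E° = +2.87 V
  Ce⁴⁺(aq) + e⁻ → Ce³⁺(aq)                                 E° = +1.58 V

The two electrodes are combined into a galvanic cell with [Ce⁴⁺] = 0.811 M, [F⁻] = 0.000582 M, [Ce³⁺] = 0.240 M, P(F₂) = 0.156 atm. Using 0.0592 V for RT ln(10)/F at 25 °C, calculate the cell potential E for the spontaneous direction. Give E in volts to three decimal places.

+1.426 V

F₂/F⁻ is the cathode (higher E°), Ce⁴⁺/Ce³⁺ the anode: E°cell = +2.87 − (+1.58) = +1.29 V, n = 2.
Overall: F₂(g) + 2 Ce³⁺(aq) → 2 F⁻(aq) + 2 Ce⁴⁺(aq)
Q = [F⁻]^2·[Ce⁴⁺]^2 / (P(F₂)·[Ce³⁺]^2); log Q = -4.606.
E = E° − (0.0592/n) log Q = +1.29 − (0.0592/2)(-4.606) = +1.426 V.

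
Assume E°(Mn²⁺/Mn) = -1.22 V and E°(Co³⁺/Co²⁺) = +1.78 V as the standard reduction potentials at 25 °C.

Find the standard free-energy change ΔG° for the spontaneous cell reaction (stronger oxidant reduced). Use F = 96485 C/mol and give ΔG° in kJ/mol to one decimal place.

-578.9 kJ/mol

Co³⁺/Co²⁺ (E° = +1.78 V) is the cathode; Mn²⁺/Mn (E° = -1.22 V) is the anode, so E°cell = +3.00 V.
Balancing electrons gives n = 2 (lcm of 1 and 2).
ΔG° = −nFE° = −(2)(96485)(+3.00) = -578,910 J = -578.9 kJ/mol.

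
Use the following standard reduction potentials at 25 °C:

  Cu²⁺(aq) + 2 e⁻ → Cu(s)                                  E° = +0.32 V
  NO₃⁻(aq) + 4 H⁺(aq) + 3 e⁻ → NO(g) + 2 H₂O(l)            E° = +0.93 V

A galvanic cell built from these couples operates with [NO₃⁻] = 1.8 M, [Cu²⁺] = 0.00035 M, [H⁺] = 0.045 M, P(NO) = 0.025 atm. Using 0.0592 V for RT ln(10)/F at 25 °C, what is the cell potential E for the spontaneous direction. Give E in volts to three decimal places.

+0.643 V

NO₃⁻/NO is the cathode (higher E°), Cu²⁺/Cu the anode: E°cell = +0.93 − (+0.32) = +0.61 V, n = 6.
Overall: 2 NO₃⁻(aq) + 8 H⁺(aq) + 3 Cu(s) → 2 NO(g) + 4 H₂O(l) + 3 Cu²⁺(aq)
Q = P(NO)^2·[Cu²⁺]^3 / ([NO₃⁻]^2·[H⁺]^8); log Q = -3.308.
E = E° − (0.0592/n) log Q = +0.61 − (0.0592/6)(-3.308) = +0.643 V.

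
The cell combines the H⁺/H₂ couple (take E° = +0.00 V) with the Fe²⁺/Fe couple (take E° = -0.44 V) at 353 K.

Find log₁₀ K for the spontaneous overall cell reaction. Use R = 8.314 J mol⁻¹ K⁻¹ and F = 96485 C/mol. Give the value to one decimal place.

Cathode: H⁺/H₂; anode: Fe²⁺/Fe. E°cell = (+0.00) − (-0.44) = +0.44 V, with n = 2.
ΔG° = −nFE° = −RT ln K, so ln K = nFE°/(RT) = (2)(96485)(+0.44) / ((8.314)(353)) = 28.931.
log₁₀ K = 28.931 / ln 10 = 12.6.

12.6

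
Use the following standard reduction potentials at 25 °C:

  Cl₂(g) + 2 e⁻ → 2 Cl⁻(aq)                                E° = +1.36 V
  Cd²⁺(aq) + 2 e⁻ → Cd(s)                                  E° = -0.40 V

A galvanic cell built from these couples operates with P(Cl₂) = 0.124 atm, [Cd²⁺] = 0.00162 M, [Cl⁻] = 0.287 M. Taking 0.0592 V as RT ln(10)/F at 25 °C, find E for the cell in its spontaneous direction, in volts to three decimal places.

Cl₂/Cl⁻ is the cathode (higher E°), Cd²⁺/Cd the anode: E°cell = +1.36 − (-0.40) = +1.76 V, n = 2.
Overall: Cl₂(g) + Cd(s) → 2 Cl⁻(aq) + Cd²⁺(aq)
Q = [Cl⁻]^2·[Cd²⁺] / (P(Cl₂)); log Q = -2.968.
E = E° − (0.0592/n) log Q = +1.76 − (0.0592/2)(-2.968) = +1.848 V.

+1.848 V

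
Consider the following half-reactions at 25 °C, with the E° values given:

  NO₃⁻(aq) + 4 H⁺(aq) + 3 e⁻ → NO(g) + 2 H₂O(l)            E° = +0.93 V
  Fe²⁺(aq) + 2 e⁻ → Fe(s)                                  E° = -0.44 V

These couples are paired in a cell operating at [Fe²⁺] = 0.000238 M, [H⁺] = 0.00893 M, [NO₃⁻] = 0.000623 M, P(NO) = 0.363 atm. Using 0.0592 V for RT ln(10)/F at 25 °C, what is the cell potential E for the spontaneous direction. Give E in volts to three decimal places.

+1.261 V

NO₃⁻/NO is the cathode (higher E°), Fe²⁺/Fe the anode: E°cell = +0.93 − (-0.44) = +1.37 V, n = 6.
Overall: 2 NO₃⁻(aq) + 8 H⁺(aq) + 3 Fe(s) → 2 NO(g) + 4 H₂O(l) + 3 Fe²⁺(aq)
Q = P(NO)^2·[Fe²⁺]^3 / ([NO₃⁻]^2·[H⁺]^8); log Q = 11.054.
E = E° − (0.0592/n) log Q = +1.37 − (0.0592/6)(11.054) = +1.261 V.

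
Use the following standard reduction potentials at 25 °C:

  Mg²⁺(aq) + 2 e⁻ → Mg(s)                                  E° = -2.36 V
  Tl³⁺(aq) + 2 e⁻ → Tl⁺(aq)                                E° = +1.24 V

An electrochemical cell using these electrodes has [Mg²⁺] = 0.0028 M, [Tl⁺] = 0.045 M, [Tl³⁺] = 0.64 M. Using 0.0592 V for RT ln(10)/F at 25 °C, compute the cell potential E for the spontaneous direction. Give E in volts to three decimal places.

Tl³⁺/Tl⁺ is the cathode (higher E°), Mg²⁺/Mg the anode: E°cell = +1.24 − (-2.36) = +3.60 V, n = 2.
Overall: Tl³⁺(aq) + Mg(s) → Tl⁺(aq) + Mg²⁺(aq)
Q = [Tl⁺]·[Mg²⁺] / ([Tl³⁺]); log Q = -3.706.
E = E° − (0.0592/n) log Q = +3.60 − (0.0592/2)(-3.706) = +3.710 V.

+3.710 V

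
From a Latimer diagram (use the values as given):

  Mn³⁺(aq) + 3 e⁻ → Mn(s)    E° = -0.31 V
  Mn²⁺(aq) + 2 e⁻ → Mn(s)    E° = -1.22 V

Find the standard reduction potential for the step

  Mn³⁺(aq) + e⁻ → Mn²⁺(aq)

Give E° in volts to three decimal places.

+1.510 V

Sequential free energies add, so n₃E°₃ = n₁E°₁ + n₂E°₂.
With n₃ = 3, and the known step contributing 2×(-1.22) V, the unknown satisfies 1·E° = 3×(-0.31) − 2×(-1.22) = +1.510.
E° = +1.510 / 1 = +1.510 V.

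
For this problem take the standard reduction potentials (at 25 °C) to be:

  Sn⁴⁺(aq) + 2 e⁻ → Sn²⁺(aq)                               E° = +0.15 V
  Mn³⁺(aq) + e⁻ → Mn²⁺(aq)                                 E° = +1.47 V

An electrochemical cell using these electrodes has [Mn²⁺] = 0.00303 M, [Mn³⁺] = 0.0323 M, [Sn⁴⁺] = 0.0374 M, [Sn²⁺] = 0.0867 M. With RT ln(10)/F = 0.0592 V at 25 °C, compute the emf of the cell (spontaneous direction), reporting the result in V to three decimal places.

Mn³⁺/Mn²⁺ is the cathode (higher E°), Sn⁴⁺/Sn²⁺ the anode: E°cell = +1.47 − (+0.15) = +1.32 V, n = 2.
Overall: 2 Mn³⁺(aq) + Sn²⁺(aq) → 2 Mn²⁺(aq) + Sn⁴⁺(aq)
Q = [Mn²⁺]^2·[Sn⁴⁺] / ([Mn³⁺]^2·[Sn²⁺]); log Q = -2.421.
E = E° − (0.0592/n) log Q = +1.32 − (0.0592/2)(-2.421) = +1.392 V.

+1.392 V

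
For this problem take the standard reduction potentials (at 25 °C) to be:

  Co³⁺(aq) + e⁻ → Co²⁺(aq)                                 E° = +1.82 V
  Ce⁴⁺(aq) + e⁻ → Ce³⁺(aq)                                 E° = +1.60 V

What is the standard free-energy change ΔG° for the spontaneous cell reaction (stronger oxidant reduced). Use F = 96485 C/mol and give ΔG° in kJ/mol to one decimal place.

-21.2 kJ/mol

Co³⁺/Co²⁺ (E° = +1.82 V) is the cathode; Ce⁴⁺/Ce³⁺ (E° = +1.60 V) is the anode, so E°cell = +0.22 V.
Balancing electrons gives n = 1 (lcm of 1 and 1).
ΔG° = −nFE° = −(1)(96485)(+0.22) = -21,227 J = -21.2 kJ/mol.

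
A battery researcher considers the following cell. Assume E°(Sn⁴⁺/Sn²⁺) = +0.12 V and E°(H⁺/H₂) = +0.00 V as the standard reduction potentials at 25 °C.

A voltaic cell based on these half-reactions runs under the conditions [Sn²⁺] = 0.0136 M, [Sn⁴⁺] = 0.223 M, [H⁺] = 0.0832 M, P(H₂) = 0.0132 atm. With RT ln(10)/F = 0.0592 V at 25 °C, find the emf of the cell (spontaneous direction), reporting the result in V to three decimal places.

+0.164 V

Sn⁴⁺/Sn²⁺ is the cathode (higher E°), H⁺/H₂ the anode: E°cell = +0.12 − (+0.00) = +0.12 V, n = 2.
Overall: Sn⁴⁺(aq) + H₂(g) → Sn²⁺(aq) + 2 H⁺(aq)
Q = [Sn²⁺]·[H⁺]^2 / ([Sn⁴⁺]·P(H₂)); log Q = -1.495.
E = E° − (0.0592/n) log Q = +0.12 − (0.0592/2)(-1.495) = +0.164 V.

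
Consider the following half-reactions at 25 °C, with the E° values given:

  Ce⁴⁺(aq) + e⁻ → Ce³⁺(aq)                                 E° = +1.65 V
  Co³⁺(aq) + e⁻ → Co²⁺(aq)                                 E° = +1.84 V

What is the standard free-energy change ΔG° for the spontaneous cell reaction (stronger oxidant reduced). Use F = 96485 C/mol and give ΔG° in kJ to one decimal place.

Co³⁺/Co²⁺ (E° = +1.84 V) is the cathode; Ce⁴⁺/Ce³⁺ (E° = +1.65 V) is the anode, so E°cell = +0.19 V.
Balancing electrons gives n = 1 (lcm of 1 and 1).
ΔG° = −nFE° = −(1)(96485)(+0.19) = -18,332 J = -18.3 kJ.

-18.3 kJ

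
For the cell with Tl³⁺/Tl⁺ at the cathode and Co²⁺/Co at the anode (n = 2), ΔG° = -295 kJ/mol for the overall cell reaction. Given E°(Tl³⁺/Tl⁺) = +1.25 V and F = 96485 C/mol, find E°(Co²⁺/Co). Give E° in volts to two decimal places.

E°cell = −ΔG°/(nF) = −(-295×10³)/((2)(96485)) = +1.529 V.
Since Tl³⁺/Tl⁺ is the cathode and Co²⁺/Co the anode, E°cell = E°(Tl³⁺/Tl⁺) − E°(Co²⁺/Co).
So E°(Co²⁺/Co) = E°(Tl³⁺/Tl⁺) − E°cell = (+1.25) − (+1.529) = -0.28 V.

-0.28 V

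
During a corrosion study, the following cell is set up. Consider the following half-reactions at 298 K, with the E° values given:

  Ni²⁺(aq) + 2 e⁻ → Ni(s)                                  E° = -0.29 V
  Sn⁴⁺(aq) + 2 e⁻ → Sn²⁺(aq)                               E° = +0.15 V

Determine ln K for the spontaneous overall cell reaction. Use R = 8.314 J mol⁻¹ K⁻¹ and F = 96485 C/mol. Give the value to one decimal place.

34.3

Cathode: Sn⁴⁺/Sn²⁺; anode: Ni²⁺/Ni. E°cell = (+0.15) − (-0.29) = +0.44 V, with n = 2.
ΔG° = −nFE° = −RT ln K, so ln K = nFE°/(RT) = (2)(96485)(+0.44) / ((8.314)(298)) = 34.270.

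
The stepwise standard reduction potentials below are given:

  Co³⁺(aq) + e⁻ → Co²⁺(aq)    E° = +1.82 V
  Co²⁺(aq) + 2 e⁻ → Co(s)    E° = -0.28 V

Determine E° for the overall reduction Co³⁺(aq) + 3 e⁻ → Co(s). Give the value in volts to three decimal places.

+0.420 V

Adding the free-energy changes (−nFE°) of the two steps gives −n₃FE°₃ = −n₁FE°₁ − n₂FE°₂.
E°₃ = (1×+1.82 + 2×-0.28) / 3 = (+1.260) / 3 = +0.420 V.
E° values themselves are not directly additive — weighting by electron count is essential.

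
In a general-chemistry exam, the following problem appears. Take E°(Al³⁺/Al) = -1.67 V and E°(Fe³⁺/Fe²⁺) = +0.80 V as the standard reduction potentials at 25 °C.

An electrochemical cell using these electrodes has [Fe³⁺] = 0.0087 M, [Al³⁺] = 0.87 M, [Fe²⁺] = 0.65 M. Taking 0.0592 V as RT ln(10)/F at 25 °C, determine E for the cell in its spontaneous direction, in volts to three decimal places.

+2.360 V

Fe³⁺/Fe²⁺ is the cathode (higher E°), Al³⁺/Al the anode: E°cell = +0.80 − (-1.67) = +2.47 V, n = 3.
Overall: 3 Fe³⁺(aq) + Al(s) → 3 Fe²⁺(aq) + Al³⁺(aq)
Q = [Fe²⁺]^3·[Al³⁺] / ([Fe³⁺]^3); log Q = 5.560.
E = E° − (0.0592/n) log Q = +2.47 − (0.0592/3)(5.560) = +2.360 V.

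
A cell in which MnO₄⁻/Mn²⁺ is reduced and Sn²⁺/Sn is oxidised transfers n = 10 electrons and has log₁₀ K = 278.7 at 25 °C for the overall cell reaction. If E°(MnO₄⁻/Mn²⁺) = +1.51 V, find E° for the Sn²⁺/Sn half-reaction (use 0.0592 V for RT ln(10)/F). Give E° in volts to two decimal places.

E°cell = (0.0592/n)·log K = (0.0592/10)(278.7) = +1.650 V.
Since MnO₄⁻/Mn²⁺ is the cathode and Sn²⁺/Sn the anode, E°cell = E°(MnO₄⁻/Mn²⁺) − E°(Sn²⁺/Sn).
So E°(Sn²⁺/Sn) = E°(MnO₄⁻/Mn²⁺) − E°cell = (+1.51) − (+1.650) = -0.14 V.

-0.14 V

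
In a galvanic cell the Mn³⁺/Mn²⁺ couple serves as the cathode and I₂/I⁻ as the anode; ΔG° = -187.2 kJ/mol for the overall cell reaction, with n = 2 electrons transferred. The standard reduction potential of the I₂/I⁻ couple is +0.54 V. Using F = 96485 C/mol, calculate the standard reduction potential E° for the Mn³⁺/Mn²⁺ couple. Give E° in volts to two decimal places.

E°cell = −ΔG°/(nF) = −(-187.2×10³)/((2)(96485)) = +0.970 V.
Since Mn³⁺/Mn²⁺ is the cathode and I₂/I⁻ the anode, E°cell = E°(Mn³⁺/Mn²⁺) − E°(I₂/I⁻).
So E°(Mn³⁺/Mn²⁺) = E°cell + E°(I₂/I⁻) = +0.970 + (+0.54) = +1.51 V.

+1.51 V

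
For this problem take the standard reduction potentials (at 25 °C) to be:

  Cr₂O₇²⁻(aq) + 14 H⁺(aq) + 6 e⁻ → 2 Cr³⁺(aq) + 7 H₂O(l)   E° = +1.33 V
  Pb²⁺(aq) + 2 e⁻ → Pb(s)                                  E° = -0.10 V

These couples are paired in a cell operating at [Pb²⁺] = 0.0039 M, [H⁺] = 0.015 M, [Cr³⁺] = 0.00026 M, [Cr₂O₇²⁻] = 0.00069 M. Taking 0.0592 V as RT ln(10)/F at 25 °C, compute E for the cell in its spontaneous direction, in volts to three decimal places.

Cr₂O₇²⁻/Cr³⁺ is the cathode (higher E°), Pb²⁺/Pb the anode: E°cell = +1.33 − (-0.10) = +1.43 V, n = 6.
Overall: Cr₂O₇²⁻(aq) + 14 H⁺(aq) + 3 Pb(s) → 2 Cr³⁺(aq) + 7 H₂O(l) + 3 Pb²⁺(aq)
Q = [Cr³⁺]^2·[Pb²⁺]^3 / ([Cr₂O₇²⁻]·[H⁺]^14); log Q = 14.299.
E = E° − (0.0592/n) log Q = +1.43 − (0.0592/6)(14.299) = +1.289 V.

+1.289 V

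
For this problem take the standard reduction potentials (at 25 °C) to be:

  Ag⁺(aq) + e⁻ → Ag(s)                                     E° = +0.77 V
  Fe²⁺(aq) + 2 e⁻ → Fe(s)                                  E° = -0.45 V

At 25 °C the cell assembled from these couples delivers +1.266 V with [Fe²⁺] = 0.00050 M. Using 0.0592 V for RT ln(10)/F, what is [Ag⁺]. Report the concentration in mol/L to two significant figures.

0.13 M

Ag⁺/Ag is the cathode, Fe²⁺/Fe the anode: E°cell = +1.22 V, n = 2.
Overall reaction: 2 Ag⁺(aq) + Fe(s) → 2 Ag(s) + Fe²⁺(aq); Q = [Fe²⁺]^1/[Ag⁺]^2.
From E = E° − (0.0592/n) log Q: log Q = (E° − E)·n/0.0592 = (+1.22 − (+1.266))·2/0.0592 = -1.5541.
So 2·log[Ag⁺] = 1·log(0.0005) − log Q = -3.3010 − (-1.5541) = -1.7469; log[Ag⁺] = -1.7469 / 2 = -0.8734; [Ag⁺] = 10^(-0.8734) ≈ 0.13 M.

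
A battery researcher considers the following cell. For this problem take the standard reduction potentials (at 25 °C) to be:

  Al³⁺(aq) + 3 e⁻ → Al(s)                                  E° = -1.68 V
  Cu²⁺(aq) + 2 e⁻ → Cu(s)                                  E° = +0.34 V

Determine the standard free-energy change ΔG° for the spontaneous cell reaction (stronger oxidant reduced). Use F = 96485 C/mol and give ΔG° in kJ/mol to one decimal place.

Cu²⁺/Cu (E° = +0.34 V) is the cathode; Al³⁺/Al (E° = -1.68 V) is the anode, so E°cell = +2.02 V.
Balancing electrons gives n = 6 (lcm of 2 and 3).
ΔG° = −nFE° = −(6)(96485)(+2.02) = -1,169,398 J = -1169.4 kJ/mol.

-1169.4 kJ/mol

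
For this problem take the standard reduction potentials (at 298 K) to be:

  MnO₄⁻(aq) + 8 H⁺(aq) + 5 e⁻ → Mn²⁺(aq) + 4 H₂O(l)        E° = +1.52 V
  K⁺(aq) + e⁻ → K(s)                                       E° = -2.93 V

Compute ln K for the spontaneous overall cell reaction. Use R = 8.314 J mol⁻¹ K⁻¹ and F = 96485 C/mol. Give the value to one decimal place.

Cathode: MnO₄⁻/Mn²⁺; anode: K⁺/K. E°cell = (+1.52) − (-2.93) = +4.45 V, with n = 5.
ΔG° = −nFE° = −RT ln K, so ln K = nFE°/(RT) = (5)(96485)(+4.45) / ((8.314)(298)) = 866.490.

866.5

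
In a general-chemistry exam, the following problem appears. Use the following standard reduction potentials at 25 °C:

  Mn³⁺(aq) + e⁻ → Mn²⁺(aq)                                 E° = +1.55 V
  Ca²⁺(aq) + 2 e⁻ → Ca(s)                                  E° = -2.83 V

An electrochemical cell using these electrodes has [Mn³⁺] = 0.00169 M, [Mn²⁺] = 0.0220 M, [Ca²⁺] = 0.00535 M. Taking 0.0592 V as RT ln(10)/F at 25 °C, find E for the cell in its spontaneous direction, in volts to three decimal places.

+4.381 V

Mn³⁺/Mn²⁺ is the cathode (higher E°), Ca²⁺/Ca the anode: E°cell = +1.55 − (-2.83) = +4.38 V, n = 2.
Overall: 2 Mn³⁺(aq) + Ca(s) → 2 Mn²⁺(aq) + Ca²⁺(aq)
Q = [Mn²⁺]^2·[Ca²⁺] / ([Mn³⁺]^2); log Q = -0.043.
E = E° − (0.0592/n) log Q = +4.38 − (0.0592/2)(-0.043) = +4.381 V.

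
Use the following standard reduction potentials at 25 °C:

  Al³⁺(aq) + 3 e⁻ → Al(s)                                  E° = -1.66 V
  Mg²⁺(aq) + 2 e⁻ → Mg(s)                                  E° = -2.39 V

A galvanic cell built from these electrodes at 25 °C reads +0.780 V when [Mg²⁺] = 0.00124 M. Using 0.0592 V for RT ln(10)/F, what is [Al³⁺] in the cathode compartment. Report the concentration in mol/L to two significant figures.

0.015 M

Al³⁺/Al is the cathode, Mg²⁺/Mg the anode: E°cell = +0.73 V, n = 6.
Overall reaction: 2 Al³⁺(aq) + 3 Mg(s) → 2 Al(s) + 3 Mg²⁺(aq); Q = [Mg²⁺]^3/[Al³⁺]^2.
From E = E° − (0.0592/n) log Q: log Q = (E° − E)·n/0.0592 = (+0.73 − (+0.780))·6/0.0592 = -5.0676.
So 2·log[Al³⁺] = 3·log(0.00124) − log Q = -8.7197 − (-5.0676) = -3.6521; log[Al³⁺] = -3.6521 / 2 = -1.8260; [Al³⁺] = 10^(-1.8260) ≈ 0.015 M.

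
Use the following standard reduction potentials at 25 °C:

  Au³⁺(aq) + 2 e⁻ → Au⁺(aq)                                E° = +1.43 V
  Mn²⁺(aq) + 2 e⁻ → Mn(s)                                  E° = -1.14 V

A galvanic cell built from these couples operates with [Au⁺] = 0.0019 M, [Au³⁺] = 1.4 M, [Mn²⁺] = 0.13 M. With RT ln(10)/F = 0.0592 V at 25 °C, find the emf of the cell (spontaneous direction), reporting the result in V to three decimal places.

Au³⁺/Au⁺ is the cathode (higher E°), Mn²⁺/Mn the anode: E°cell = +1.43 − (-1.14) = +2.57 V, n = 2.
Overall: Au³⁺(aq) + Mn(s) → Au⁺(aq) + Mn²⁺(aq)
Q = [Au⁺]·[Mn²⁺] / ([Au³⁺]); log Q = -3.753.
E = E° − (0.0592/n) log Q = +2.57 − (0.0592/2)(-3.753) = +2.681 V.

+2.681 V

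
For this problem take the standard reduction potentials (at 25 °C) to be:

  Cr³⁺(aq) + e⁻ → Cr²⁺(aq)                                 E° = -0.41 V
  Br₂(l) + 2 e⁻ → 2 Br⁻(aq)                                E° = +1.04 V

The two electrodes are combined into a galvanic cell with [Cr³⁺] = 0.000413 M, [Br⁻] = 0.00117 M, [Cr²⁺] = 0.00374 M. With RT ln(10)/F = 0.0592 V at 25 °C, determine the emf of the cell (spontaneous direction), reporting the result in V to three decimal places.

+1.680 V

Br₂/Br⁻ is the cathode (higher E°), Cr³⁺/Cr²⁺ the anode: E°cell = +1.04 − (-0.41) = +1.45 V, n = 2.
Overall: Br₂(l) + 2 Cr²⁺(aq) → 2 Br⁻(aq) + 2 Cr³⁺(aq)
Q = [Br⁻]^2·[Cr³⁺]^2 / ([Cr²⁺]^2); log Q = -7.777.
E = E° − (0.0592/n) log Q = +1.45 − (0.0592/2)(-7.777) = +1.680 V.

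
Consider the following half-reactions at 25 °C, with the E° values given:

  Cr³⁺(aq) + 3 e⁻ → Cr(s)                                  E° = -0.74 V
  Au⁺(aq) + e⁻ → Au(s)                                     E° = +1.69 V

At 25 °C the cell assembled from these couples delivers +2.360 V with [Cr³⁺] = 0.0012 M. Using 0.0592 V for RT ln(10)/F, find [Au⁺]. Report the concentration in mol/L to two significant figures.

Au⁺/Au is the cathode, Cr³⁺/Cr the anode: E°cell = +2.43 V, n = 3.
Overall reaction: 3 Au⁺(aq) + Cr(s) → 3 Au(s) + Cr³⁺(aq); Q = [Cr³⁺]^1/[Au⁺]^3.
From E = E° − (0.0592/n) log Q: log Q = (E° − E)·n/0.0592 = (+2.43 − (+2.360))·3/0.0592 = 3.5473.
So 3·log[Au⁺] = 1·log(0.0012) − log Q = -2.9208 − (3.5473) = -6.4681; log[Au⁺] = -6.4681 / 3 = -2.1560; [Au⁺] = 10^(-2.1560) ≈ 0.0070 M.

0.0070 M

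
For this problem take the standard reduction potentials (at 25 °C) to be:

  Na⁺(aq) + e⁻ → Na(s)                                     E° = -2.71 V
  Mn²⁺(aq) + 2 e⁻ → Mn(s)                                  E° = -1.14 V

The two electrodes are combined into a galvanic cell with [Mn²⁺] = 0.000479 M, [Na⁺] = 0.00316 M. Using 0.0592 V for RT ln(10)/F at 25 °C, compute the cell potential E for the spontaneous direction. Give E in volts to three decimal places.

Mn²⁺/Mn is the cathode (higher E°), Na⁺/Na the anode: E°cell = -1.14 − (-2.71) = +1.57 V, n = 2.
Overall: Mn²⁺(aq) + 2 Na(s) → Mn(s) + 2 Na⁺(aq)
Q = [Na⁺]^2 / ([Mn²⁺]); log Q = -1.681.
E = E° − (0.0592/n) log Q = +1.57 − (0.0592/2)(-1.681) = +1.620 V.

+1.620 V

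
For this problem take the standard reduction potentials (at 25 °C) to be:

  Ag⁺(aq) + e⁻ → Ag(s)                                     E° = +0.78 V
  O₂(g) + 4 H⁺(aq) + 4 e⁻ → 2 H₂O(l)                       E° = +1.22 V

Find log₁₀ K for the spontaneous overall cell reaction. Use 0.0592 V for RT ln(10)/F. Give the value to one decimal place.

29.7

Cathode: O₂/H₂O; anode: Ag⁺/Ag. E°cell = +0.44 V, n = 4.
log K = nE°cell / 0.0592 = (4)(+0.44) / 0.0592 = 29.7.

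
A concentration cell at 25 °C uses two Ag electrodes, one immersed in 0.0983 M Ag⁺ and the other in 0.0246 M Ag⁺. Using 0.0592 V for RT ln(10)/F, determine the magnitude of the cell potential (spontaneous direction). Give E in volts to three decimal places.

+0.036 V

For a concentration cell E°cell = 0. The 0.0983 M side is the cathode (reduction is favoured where [Ag⁺] is higher).
With n = 1, E = −(0.0592/1) log([Ag⁺]ₐₙ/[Ag⁺]꜀ₐₜ) = −(0.0592/1) log(0.0246/0.0983) = −(0.0592/1)(-0.602) = +0.036 V.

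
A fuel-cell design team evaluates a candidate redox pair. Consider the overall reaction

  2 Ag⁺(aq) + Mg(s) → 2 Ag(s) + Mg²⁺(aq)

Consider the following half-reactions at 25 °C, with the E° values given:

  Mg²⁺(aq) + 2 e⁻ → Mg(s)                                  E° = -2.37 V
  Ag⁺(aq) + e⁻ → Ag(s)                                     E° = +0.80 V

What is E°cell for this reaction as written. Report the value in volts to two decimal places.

+3.17 V

The Ag⁺/Ag couple has the higher reduction potential, so it is the cathode; Mg²⁺/Mg is oxidised at the anode.
E°cell = E°(cathode) − E°(anode) = (+0.80) − (-2.37) = +3.17 V.
Since E°cell > 0, the reaction is spontaneous under standard conditions.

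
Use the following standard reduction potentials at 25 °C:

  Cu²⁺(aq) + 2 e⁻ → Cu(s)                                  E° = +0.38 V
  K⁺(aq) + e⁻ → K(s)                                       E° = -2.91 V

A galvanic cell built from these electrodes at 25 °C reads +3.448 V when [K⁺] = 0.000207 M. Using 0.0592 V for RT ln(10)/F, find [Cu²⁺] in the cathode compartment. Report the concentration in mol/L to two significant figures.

Cu²⁺/Cu is the cathode, K⁺/K the anode: E°cell = +3.29 V, n = 2.
Overall reaction: Cu²⁺(aq) + 2 K(s) → Cu(s) + 2 K⁺(aq); Q = [K⁺]^2/[Cu²⁺]^1.
From E = E° − (0.0592/n) log Q: log Q = (E° − E)·n/0.0592 = (+3.29 − (+3.448))·2/0.0592 = -5.3378.
So 1·log[Cu²⁺] = 2·log(0.000207) − log Q = -7.3681 − (-5.3378) = -2.0303; [Cu²⁺] = 10^(-2.0303) ≈ 0.0093 M.

0.0093 M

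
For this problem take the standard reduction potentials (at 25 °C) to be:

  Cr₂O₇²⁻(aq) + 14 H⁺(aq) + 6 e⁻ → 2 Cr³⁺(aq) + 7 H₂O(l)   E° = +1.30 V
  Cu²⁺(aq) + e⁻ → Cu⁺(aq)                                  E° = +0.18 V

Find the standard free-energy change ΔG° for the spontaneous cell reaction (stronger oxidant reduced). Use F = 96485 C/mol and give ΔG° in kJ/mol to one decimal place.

-648.4 kJ/mol

Cr₂O₇²⁻/Cr³⁺ (E° = +1.30 V) is the cathode; Cu²⁺/Cu⁺ (E° = +0.18 V) is the anode, so E°cell = +1.12 V.
Balancing electrons gives n = 6 (lcm of 6 and 1).
ΔG° = −nFE° = −(6)(96485)(+1.12) = -648,379 J = -648.4 kJ/mol.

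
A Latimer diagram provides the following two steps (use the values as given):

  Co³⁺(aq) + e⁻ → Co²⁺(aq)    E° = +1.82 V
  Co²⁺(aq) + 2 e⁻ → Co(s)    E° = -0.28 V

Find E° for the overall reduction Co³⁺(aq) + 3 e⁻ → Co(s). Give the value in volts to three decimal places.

Adding the free-energy changes (−nFE°) of the two steps gives −n₃FE°₃ = −n₁FE°₁ − n₂FE°₂.
E°₃ = (1×+1.82 + 2×-0.28) / 3 = (+1.260) / 3 = +0.420 V.

+0.420 V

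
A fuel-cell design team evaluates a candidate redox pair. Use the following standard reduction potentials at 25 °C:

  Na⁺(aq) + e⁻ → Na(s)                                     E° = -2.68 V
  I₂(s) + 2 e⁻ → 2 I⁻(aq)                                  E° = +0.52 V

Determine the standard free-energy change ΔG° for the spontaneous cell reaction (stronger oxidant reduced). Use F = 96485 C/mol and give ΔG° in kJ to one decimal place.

-617.5 kJ

I₂/I⁻ (E° = +0.52 V) is the cathode; Na⁺/Na (E° = -2.68 V) is the anode, so E°cell = +3.20 V.
Balancing electrons gives n = 2 (lcm of 2 and 1).
ΔG° = −nFE° = −(2)(96485)(+3.20) = -617,504 J = -617.5 kJ.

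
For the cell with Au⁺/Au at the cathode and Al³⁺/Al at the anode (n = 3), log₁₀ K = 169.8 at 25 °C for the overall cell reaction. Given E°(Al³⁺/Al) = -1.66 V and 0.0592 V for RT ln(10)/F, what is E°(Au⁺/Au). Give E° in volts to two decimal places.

+1.69 V

E°cell = (0.0592/n)·log K = (0.0592/3)(169.8) = +3.351 V.
Since Au⁺/Au is the cathode and Al³⁺/Al the anode, E°cell = E°(Au⁺/Au) − E°(Al³⁺/Al).
So E°(Au⁺/Au) = E°cell + E°(Al³⁺/Al) = +3.351 + (-1.66) = +1.69 V.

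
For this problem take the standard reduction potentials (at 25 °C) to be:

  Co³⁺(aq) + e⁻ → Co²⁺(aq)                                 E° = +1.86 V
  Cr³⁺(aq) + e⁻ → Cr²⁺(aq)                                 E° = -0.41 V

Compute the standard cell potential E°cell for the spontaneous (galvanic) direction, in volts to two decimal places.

The Co³⁺/Co²⁺ couple has the higher reduction potential, so it is the cathode; Cr³⁺/Cr²⁺ is oxidised at the anode.
E°cell = E°(cathode) − E°(anode) = (+1.86) − (-0.41) = +2.27 V.
Since E°cell > 0, the reaction is spontaneous under standard conditions.

+2.27 V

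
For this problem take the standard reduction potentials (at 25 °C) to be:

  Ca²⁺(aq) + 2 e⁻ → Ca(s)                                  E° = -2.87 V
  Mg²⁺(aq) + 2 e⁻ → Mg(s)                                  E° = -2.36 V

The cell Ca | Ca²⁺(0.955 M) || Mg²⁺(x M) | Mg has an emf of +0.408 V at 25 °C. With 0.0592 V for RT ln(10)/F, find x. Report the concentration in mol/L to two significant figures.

Mg²⁺/Mg is the cathode, Ca²⁺/Ca the anode: E°cell = +0.51 V, n = 2.
Overall reaction: Mg²⁺(aq) + Ca(s) → Mg(s) + Ca²⁺(aq); Q = [Ca²⁺]^1/[Mg²⁺]^1.
From E = E° − (0.0592/n) log Q: log Q = (E° − E)·n/0.0592 = (+0.51 − (+0.408))·2/0.0592 = 3.4459.
So 1·log[Mg²⁺] = 1·log(0.955) − log Q = -0.0200 − (3.4459) = -3.4659; [Mg²⁺] = 10^(-3.4659) ≈ 0.00034 M.

0.00034 M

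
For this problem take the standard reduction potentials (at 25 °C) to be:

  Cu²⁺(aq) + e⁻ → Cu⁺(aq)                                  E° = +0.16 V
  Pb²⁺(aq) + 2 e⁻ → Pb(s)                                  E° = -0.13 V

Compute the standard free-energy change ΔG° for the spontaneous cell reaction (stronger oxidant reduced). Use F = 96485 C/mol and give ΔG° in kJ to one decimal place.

Cu²⁺/Cu⁺ (E° = +0.16 V) is the cathode; Pb²⁺/Pb (E° = -0.13 V) is the anode, so E°cell = +0.29 V.
Balancing electrons gives n = 2 (lcm of 1 and 2).
ΔG° = −nFE° = −(2)(96485)(+0.29) = -55,961 J = -56.0 kJ.

-56.0 kJ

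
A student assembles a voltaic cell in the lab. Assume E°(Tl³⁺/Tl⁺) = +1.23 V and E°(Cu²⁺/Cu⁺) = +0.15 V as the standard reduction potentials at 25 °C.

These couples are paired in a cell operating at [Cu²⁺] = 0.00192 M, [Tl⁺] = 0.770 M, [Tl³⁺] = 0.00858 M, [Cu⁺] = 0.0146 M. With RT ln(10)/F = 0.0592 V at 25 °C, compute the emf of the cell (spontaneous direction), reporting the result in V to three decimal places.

Tl³⁺/Tl⁺ is the cathode (higher E°), Cu²⁺/Cu⁺ the anode: E°cell = +1.23 − (+0.15) = +1.08 V, n = 2.
Overall: Tl³⁺(aq) + 2 Cu⁺(aq) → Tl⁺(aq) + 2 Cu²⁺(aq)
Q = [Tl⁺]·[Cu²⁺]^2 / ([Tl³⁺]·[Cu⁺]^2); log Q = 0.191.
E = E° − (0.0592/n) log Q = +1.08 − (0.0592/2)(0.191) = +1.074 V.

+1.074 V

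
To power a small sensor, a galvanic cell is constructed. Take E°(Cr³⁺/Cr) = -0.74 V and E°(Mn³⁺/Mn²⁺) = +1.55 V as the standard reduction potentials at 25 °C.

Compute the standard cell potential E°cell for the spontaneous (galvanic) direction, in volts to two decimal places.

+2.29 V

The Mn³⁺/Mn²⁺ couple has the higher reduction potential, so it is the cathode; Cr³⁺/Cr is oxidised at the anode.
E°cell = E°(cathode) − E°(anode) = (+1.55) − (-0.74) = +2.29 V.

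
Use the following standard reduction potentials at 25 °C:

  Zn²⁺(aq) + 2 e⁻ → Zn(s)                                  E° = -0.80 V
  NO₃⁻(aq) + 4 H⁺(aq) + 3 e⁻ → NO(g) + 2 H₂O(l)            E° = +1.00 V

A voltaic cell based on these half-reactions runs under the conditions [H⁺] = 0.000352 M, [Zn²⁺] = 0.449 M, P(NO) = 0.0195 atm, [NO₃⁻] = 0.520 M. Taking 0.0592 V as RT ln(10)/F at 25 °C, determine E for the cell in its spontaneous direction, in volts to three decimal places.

+1.566 V

NO₃⁻/NO is the cathode (higher E°), Zn²⁺/Zn the anode: E°cell = +1.00 − (-0.80) = +1.80 V, n = 6.
Overall: 2 NO₃⁻(aq) + 8 H⁺(aq) + 3 Zn(s) → 2 NO(g) + 4 H₂O(l) + 3 Zn²⁺(aq)
Q = P(NO)^2·[Zn²⁺]^3 / ([NO₃⁻]^2·[H⁺]^8); log Q = 23.732.
E = E° − (0.0592/n) log Q = +1.80 − (0.0592/6)(23.732) = +1.566 V.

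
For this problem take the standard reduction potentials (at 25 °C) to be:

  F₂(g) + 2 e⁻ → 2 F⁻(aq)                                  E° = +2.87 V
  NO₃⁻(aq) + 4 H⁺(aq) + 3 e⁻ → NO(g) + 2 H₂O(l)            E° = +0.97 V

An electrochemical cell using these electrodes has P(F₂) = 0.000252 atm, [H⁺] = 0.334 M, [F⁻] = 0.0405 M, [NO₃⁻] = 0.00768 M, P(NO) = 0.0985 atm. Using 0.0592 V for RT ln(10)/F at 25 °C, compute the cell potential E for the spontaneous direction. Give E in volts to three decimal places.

F₂/F⁻ is the cathode (higher E°), NO₃⁻/NO the anode: E°cell = +2.87 − (+0.97) = +1.90 V, n = 6.
Overall: 3 F₂(g) + 2 NO(g) + 4 H₂O(l) → 6 F⁻(aq) + 2 NO₃⁻(aq) + 8 H⁺(aq)
Q = [F⁻]^6·[NO₃⁻]^2·[H⁺]^8 / (P(F₂)^3·P(NO)^2); log Q = -3.586.
E = E° − (0.0592/n) log Q = +1.90 − (0.0592/6)(-3.586) = +1.935 V.

+1.935 V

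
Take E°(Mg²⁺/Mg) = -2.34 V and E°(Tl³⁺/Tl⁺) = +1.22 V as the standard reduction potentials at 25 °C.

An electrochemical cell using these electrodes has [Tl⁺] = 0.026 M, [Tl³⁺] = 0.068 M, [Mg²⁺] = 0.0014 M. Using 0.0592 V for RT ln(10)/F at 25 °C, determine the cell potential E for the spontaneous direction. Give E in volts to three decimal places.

Tl³⁺/Tl⁺ is the cathode (higher E°), Mg²⁺/Mg the anode: E°cell = +1.22 − (-2.34) = +3.56 V, n = 2.
Overall: Tl³⁺(aq) + Mg(s) → Tl⁺(aq) + Mg²⁺(aq)
Q = [Tl⁺]·[Mg²⁺] / ([Tl³⁺]); log Q = -3.271.
E = E° − (0.0592/n) log Q = +3.56 − (0.0592/2)(-3.271) = +3.657 V.

+3.657 V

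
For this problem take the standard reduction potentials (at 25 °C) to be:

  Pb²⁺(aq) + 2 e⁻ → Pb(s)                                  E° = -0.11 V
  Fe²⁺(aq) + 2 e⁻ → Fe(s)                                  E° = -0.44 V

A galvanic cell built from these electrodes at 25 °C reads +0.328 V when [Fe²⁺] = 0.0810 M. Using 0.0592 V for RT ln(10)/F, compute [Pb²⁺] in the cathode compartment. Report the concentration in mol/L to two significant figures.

0.069 M

Pb²⁺/Pb is the cathode, Fe²⁺/Fe the anode: E°cell = +0.33 V, n = 2.
Overall reaction: Pb²⁺(aq) + Fe(s) → Pb(s) + Fe²⁺(aq); Q = [Fe²⁺]^1/[Pb²⁺]^1.
From E = E° − (0.0592/n) log Q: log Q = (E° − E)·n/0.0592 = (+0.33 − (+0.328))·2/0.0592 = 0.0676.
So 1·log[Pb²⁺] = 1·log(0.081) − log Q = -1.0915 − (0.0676) = -1.1591; [Pb²⁺] = 10^(-1.1591) ≈ 0.069 M.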